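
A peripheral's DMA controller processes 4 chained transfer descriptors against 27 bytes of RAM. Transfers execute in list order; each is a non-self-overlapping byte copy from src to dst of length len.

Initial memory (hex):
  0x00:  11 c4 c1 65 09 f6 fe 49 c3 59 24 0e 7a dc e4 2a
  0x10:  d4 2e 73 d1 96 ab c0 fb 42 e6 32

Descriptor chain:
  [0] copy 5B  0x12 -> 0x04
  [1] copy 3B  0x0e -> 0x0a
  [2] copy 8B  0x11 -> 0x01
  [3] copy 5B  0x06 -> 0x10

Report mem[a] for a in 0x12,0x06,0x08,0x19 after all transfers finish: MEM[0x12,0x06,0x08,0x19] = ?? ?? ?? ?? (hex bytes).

  after D0: wrote 5B at 0x04 = 73d196abc0
  after D1: wrote 3B at 0x0a = e42ad4
  after D2: wrote 8B at 0x01 = 2e73d196abc0fb42
  after D3: wrote 5B at 0x10 = c0fb4259e4
query mem[0x12]=0x42, mem[0x06]=0xc0, mem[0x08]=0x42, mem[0x19]=0xe6

MEM[0x12,0x06,0x08,0x19] = 42 c0 42 e6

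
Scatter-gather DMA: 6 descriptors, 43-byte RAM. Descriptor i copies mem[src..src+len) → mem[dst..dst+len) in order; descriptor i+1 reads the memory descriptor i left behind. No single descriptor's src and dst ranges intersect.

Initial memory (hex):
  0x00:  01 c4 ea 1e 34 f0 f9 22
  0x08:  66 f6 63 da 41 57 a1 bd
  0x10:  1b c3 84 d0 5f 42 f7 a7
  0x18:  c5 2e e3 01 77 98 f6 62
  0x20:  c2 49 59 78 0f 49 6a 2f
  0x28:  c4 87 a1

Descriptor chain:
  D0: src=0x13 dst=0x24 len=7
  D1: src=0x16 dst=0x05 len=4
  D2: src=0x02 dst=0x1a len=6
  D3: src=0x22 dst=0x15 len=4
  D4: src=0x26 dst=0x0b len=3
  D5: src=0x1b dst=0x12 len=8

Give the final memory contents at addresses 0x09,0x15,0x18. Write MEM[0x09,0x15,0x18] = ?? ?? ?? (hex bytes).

  after D0: wrote 7B at 0x24 = d05f42f7a7c52e
  after D1: wrote 4B at 0x05 = f7a7c52e
  after D2: wrote 6B at 0x1a = ea1e34f7a7c5
  after D3: wrote 4B at 0x15 = 5978d05f
  after D4: wrote 3B at 0x0b = 42f7a7
  after D5: wrote 8B at 0x12 = 1e34f7a7c5c24959
query mem[0x09]=0xf6, mem[0x15]=0xa7, mem[0x18]=0x49

MEM[0x09,0x15,0x18] = f6 a7 49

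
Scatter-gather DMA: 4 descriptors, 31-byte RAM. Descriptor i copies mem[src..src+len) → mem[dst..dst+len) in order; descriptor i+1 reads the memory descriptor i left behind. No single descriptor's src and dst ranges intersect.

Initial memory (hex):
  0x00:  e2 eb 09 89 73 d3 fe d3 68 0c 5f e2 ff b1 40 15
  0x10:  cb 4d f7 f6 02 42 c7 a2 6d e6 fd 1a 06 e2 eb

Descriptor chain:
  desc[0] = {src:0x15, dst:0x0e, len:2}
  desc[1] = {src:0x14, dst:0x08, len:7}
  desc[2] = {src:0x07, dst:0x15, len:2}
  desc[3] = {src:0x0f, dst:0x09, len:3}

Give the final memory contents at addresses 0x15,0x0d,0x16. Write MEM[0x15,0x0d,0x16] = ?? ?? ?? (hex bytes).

MEM[0x15,0x0d,0x16] = d3 e6 02

[0] 0x15->0x0e len=2 : 42 c7
[1] 0x14->0x08 len=7 : 02 42 c7 a2 6d e6 fd
[2] 0x07->0x15 len=2 : d3 02
[3] 0x0f->0x09 len=3 : c7 cb 4d
query mem[0x15]=0xd3, mem[0x0d]=0xe6, mem[0x16]=0x02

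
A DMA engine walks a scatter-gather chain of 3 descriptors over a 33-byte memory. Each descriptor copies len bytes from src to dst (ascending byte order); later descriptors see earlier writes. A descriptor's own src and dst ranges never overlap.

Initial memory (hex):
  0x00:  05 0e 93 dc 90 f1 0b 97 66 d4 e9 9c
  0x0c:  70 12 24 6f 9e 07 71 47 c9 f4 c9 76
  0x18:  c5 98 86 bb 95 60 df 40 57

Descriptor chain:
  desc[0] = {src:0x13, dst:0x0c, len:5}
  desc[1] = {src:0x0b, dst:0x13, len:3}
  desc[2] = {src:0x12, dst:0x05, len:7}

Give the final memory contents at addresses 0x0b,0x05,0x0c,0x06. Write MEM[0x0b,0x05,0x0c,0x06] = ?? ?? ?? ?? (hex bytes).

MEM[0x0b,0x05,0x0c,0x06] = c5 71 47 9c

D0: mem[0x0c..0x10] <- [47 c9 f4 c9 76]
D1: mem[0x13..0x15] <- [9c 47 c9]
D2: mem[0x05..0x0b] <- [71 9c 47 c9 c9 76 c5]
query mem[0x0b]=0xc5, mem[0x05]=0x71, mem[0x0c]=0x47, mem[0x06]=0x9c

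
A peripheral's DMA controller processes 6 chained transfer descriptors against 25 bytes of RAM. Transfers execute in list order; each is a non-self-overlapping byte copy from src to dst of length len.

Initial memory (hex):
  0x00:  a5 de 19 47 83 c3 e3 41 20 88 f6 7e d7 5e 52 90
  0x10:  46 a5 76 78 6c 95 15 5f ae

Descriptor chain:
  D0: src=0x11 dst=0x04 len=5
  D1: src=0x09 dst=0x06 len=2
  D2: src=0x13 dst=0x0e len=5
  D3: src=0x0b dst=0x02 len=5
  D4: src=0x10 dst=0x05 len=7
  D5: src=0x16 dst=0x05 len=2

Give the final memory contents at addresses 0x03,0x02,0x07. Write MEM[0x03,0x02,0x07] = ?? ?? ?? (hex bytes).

[0] 0x11->0x04 len=5 : a5 76 78 6c 95
[1] 0x09->0x06 len=2 : 88 f6
[2] 0x13->0x0e len=5 : 78 6c 95 15 5f
[3] 0x0b->0x02 len=5 : 7e d7 5e 78 6c
[4] 0x10->0x05 len=7 : 95 15 5f 78 6c 95 15
[5] 0x16->0x05 len=2 : 15 5f
query mem[0x03]=0xd7, mem[0x02]=0x7e, mem[0x07]=0x5f

MEM[0x03,0x02,0x07] = d7 7e 5f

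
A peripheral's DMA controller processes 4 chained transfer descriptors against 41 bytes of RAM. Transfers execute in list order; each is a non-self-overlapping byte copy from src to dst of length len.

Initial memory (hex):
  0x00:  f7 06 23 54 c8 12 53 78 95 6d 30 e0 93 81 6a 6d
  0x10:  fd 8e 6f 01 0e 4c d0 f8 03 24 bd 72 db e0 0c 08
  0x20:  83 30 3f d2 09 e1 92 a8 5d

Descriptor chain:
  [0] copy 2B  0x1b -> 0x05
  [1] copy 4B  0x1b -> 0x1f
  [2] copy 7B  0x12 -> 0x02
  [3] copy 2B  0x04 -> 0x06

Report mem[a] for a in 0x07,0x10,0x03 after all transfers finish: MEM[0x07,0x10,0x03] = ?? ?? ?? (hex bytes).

[0] 0x1b->0x05 len=2 : 72 db
[1] 0x1b->0x1f len=4 : 72 db e0 0c
[2] 0x12->0x02 len=7 : 6f 01 0e 4c d0 f8 03
[3] 0x04->0x06 len=2 : 0e 4c
query mem[0x07]=0x4c, mem[0x10]=0xfd, mem[0x03]=0x01

MEM[0x07,0x10,0x03] = 4c fd 01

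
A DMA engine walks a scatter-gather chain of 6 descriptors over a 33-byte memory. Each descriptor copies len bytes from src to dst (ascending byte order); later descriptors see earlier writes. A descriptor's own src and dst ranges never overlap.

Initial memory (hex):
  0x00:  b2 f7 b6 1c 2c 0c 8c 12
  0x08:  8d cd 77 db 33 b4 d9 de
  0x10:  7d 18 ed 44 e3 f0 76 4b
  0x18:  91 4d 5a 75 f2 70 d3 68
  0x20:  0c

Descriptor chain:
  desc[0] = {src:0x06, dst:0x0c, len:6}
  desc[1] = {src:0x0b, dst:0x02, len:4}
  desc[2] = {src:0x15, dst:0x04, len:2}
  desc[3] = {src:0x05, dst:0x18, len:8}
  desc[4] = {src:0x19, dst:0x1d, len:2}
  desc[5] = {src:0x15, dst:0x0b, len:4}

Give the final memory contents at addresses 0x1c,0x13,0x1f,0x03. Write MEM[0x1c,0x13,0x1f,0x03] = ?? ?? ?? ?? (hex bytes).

MEM[0x1c,0x13,0x1f,0x03] = cd 44 8c 8c

[0] 0x06->0x0c len=6 : 8c 12 8d cd 77 db
[1] 0x0b->0x02 len=4 : db 8c 12 8d
[2] 0x15->0x04 len=2 : f0 76
[3] 0x05->0x18 len=8 : 76 8c 12 8d cd 77 db 8c
[4] 0x19->0x1d len=2 : 8c 12
[5] 0x15->0x0b len=4 : f0 76 4b 76
query mem[0x1c]=0xcd, mem[0x13]=0x44, mem[0x1f]=0x8c, mem[0x03]=0x8c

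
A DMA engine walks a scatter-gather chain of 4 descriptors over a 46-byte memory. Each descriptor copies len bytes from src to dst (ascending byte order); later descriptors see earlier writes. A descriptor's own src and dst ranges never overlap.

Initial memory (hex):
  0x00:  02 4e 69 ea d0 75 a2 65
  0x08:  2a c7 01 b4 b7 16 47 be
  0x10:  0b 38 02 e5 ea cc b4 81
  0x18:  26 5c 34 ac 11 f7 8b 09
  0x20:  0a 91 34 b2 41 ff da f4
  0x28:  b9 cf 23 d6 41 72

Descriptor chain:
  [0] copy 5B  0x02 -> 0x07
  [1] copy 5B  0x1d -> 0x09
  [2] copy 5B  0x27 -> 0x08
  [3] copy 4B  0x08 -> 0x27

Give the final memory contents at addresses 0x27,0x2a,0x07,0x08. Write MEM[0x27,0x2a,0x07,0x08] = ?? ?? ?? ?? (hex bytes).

MEM[0x27,0x2a,0x07,0x08] = f4 23 69 f4

#0 dst[0x07+5] := {0x69,0xea,0xd0,0x75,0xa2}
#1 dst[0x09+5] := {0xf7,0x8b,0x09,0x0a,0x91}
#2 dst[0x08+5] := {0xf4,0xb9,0xcf,0x23,0xd6}
#3 dst[0x27+4] := {0xf4,0xb9,0xcf,0x23}
query mem[0x27]=0xf4, mem[0x2a]=0x23, mem[0x07]=0x69, mem[0x08]=0xf4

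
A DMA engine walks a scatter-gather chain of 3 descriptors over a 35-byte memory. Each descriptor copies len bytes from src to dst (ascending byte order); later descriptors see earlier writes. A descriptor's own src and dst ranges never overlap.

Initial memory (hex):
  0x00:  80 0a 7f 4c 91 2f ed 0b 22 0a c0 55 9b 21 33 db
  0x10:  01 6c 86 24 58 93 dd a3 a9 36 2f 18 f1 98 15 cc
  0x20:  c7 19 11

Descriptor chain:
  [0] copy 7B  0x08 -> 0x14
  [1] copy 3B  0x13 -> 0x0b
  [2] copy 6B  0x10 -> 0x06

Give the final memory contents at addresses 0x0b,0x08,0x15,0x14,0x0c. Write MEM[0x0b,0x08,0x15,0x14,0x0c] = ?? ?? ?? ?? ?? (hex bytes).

MEM[0x0b,0x08,0x15,0x14,0x0c] = 0a 86 0a 22 22

[0] 0x08->0x14 len=7 : 22 0a c0 55 9b 21 33
[1] 0x13->0x0b len=3 : 24 22 0a
[2] 0x10->0x06 len=6 : 01 6c 86 24 22 0a
query mem[0x0b]=0x0a, mem[0x08]=0x86, mem[0x15]=0x0a, mem[0x14]=0x22, mem[0x0c]=0x22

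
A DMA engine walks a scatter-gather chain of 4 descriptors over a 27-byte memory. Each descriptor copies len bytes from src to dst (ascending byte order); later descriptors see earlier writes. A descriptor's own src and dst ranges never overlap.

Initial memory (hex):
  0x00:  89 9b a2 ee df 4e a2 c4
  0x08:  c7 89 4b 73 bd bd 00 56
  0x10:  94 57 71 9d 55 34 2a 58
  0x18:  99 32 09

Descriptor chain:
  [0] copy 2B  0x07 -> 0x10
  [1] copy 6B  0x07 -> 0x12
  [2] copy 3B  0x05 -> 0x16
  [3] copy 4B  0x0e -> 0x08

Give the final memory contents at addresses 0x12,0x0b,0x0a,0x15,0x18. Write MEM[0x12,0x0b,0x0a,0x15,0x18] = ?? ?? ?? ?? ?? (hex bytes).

MEM[0x12,0x0b,0x0a,0x15,0x18] = c4 c7 c4 4b c4

  after D0: wrote 2B at 0x10 = c4c7
  after D1: wrote 6B at 0x12 = c4c7894b73bd
  after D2: wrote 3B at 0x16 = 4ea2c4
  after D3: wrote 4B at 0x08 = 0056c4c7
query mem[0x12]=0xc4, mem[0x0b]=0xc7, mem[0x0a]=0xc4, mem[0x15]=0x4b, mem[0x18]=0xc4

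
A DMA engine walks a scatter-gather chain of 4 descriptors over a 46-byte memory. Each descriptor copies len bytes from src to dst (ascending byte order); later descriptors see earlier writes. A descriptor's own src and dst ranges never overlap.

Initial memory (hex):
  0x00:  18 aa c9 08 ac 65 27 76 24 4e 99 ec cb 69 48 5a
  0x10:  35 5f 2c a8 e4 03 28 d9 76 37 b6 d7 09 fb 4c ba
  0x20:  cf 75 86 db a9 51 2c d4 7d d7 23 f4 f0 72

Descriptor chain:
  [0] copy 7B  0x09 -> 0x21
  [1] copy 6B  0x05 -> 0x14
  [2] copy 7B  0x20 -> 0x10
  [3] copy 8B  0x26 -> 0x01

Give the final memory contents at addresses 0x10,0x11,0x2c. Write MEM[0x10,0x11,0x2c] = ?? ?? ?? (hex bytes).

[0] 0x09->0x21 len=7 : 4e 99 ec cb 69 48 5a
[1] 0x05->0x14 len=6 : 65 27 76 24 4e 99
[2] 0x20->0x10 len=7 : cf 4e 99 ec cb 69 48
[3] 0x26->0x01 len=8 : 48 5a 7d d7 23 f4 f0 72
query mem[0x10]=0xcf, mem[0x11]=0x4e, mem[0x2c]=0xf0

MEM[0x10,0x11,0x2c] = cf 4e f0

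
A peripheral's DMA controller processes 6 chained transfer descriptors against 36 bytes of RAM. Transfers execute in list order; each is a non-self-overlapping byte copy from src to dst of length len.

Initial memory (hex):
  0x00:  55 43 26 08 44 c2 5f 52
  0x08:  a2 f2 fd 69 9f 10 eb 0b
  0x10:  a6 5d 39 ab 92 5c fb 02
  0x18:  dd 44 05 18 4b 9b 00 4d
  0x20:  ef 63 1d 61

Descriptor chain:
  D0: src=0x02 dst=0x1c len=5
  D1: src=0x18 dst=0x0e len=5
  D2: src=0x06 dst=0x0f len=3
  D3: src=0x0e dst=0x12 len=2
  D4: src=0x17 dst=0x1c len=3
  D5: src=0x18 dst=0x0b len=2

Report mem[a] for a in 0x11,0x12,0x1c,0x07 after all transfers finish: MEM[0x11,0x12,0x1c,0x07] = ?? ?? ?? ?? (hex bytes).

  after D0: wrote 5B at 0x1c = 260844c25f
  after D1: wrote 5B at 0x0e = dd44051826
  after D2: wrote 3B at 0x0f = 5f52a2
  after D3: wrote 2B at 0x12 = dd5f
  after D4: wrote 3B at 0x1c = 02dd44
  after D5: wrote 2B at 0x0b = dd44
query mem[0x11]=0xa2, mem[0x12]=0xdd, mem[0x1c]=0x02, mem[0x07]=0x52

MEM[0x11,0x12,0x1c,0x07] = a2 dd 02 52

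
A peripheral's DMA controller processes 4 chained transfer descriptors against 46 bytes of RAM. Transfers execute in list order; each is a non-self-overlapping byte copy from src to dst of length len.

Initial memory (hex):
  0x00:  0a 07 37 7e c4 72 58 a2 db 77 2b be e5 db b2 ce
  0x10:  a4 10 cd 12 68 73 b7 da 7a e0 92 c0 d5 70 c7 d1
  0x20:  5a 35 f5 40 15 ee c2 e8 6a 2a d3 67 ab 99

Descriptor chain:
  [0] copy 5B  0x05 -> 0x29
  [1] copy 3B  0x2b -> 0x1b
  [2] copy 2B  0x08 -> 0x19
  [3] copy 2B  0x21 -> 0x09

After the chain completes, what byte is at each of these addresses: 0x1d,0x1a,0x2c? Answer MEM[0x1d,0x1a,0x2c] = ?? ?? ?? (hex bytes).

[0] 0x05->0x29 len=5 : 72 58 a2 db 77
[1] 0x2b->0x1b len=3 : a2 db 77
[2] 0x08->0x19 len=2 : db 77
[3] 0x21->0x09 len=2 : 35 f5
query mem[0x1d]=0x77, mem[0x1a]=0x77, mem[0x2c]=0xdb

MEM[0x1d,0x1a,0x2c] = 77 77 db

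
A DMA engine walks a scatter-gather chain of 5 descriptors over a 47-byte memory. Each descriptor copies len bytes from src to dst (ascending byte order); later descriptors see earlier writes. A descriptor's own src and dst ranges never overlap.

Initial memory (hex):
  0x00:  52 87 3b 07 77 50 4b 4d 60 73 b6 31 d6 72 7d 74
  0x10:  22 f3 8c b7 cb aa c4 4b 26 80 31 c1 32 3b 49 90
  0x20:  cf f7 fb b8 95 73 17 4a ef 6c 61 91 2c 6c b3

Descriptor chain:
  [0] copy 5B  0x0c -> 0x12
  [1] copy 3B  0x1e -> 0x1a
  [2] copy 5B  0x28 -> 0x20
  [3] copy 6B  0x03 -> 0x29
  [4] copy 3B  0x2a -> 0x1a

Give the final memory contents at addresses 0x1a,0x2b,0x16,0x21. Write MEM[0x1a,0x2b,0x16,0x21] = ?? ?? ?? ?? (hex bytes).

MEM[0x1a,0x2b,0x16,0x21] = 77 50 22 6c

  after D0: wrote 5B at 0x12 = d6727d7422
  after D1: wrote 3B at 0x1a = 4990cf
  after D2: wrote 5B at 0x20 = ef6c61912c
  after D3: wrote 6B at 0x29 = 0777504b4d60
  after D4: wrote 3B at 0x1a = 77504b
query mem[0x1a]=0x77, mem[0x2b]=0x50, mem[0x16]=0x22, mem[0x21]=0x6c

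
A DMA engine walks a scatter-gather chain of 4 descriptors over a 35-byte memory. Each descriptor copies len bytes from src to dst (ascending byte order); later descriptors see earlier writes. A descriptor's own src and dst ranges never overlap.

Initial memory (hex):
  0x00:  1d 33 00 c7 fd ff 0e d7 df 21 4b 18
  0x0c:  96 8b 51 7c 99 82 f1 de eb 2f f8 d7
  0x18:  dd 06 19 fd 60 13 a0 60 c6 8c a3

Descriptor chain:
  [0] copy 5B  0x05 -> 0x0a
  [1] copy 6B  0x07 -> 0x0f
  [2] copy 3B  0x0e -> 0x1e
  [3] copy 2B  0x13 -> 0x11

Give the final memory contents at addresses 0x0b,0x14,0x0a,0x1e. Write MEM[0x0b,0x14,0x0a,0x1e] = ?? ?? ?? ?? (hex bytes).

D0: mem[0x0a..0x0e] <- [ff 0e d7 df 21]
D1: mem[0x0f..0x14] <- [d7 df 21 ff 0e d7]
D2: mem[0x1e..0x20] <- [21 d7 df]
D3: mem[0x11..0x12] <- [0e d7]
query mem[0x0b]=0x0e, mem[0x14]=0xd7, mem[0x0a]=0xff, mem[0x1e]=0x21

MEM[0x0b,0x14,0x0a,0x1e] = 0e d7 ff 21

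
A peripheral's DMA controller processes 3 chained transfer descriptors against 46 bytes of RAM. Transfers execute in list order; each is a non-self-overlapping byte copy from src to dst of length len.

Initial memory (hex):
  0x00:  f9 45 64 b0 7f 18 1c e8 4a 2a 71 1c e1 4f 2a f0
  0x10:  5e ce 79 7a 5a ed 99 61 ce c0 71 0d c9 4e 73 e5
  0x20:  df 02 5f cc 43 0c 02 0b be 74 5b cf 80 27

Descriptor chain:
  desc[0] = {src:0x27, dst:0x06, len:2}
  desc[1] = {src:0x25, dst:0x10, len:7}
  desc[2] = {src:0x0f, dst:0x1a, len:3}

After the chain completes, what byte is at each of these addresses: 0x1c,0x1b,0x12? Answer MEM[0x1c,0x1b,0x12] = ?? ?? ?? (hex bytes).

#0 dst[0x06+2] := {0x0b,0xbe}
#1 dst[0x10+7] := {0x0c,0x02,0x0b,0xbe,0x74,0x5b,0xcf}
#2 dst[0x1a+3] := {0xf0,0x0c,0x02}
query mem[0x1c]=0x02, mem[0x1b]=0x0c, mem[0x12]=0x0b

MEM[0x1c,0x1b,0x12] = 02 0c 0b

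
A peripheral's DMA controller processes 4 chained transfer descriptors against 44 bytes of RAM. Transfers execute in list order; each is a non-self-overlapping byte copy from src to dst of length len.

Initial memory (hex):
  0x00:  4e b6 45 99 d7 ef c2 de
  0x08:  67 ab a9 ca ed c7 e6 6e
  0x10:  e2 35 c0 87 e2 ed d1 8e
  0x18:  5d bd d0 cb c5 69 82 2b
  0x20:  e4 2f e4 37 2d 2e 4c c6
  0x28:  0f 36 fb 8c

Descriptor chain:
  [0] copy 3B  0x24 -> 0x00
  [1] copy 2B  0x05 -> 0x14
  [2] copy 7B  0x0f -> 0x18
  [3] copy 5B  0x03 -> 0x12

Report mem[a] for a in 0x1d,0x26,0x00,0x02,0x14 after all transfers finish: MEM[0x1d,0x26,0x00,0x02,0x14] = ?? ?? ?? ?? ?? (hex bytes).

MEM[0x1d,0x26,0x00,0x02,0x14] = ef 4c 2d 4c ef

D0: mem[0x00..0x02] <- [2d 2e 4c]
D1: mem[0x14..0x15] <- [ef c2]
D2: mem[0x18..0x1e] <- [6e e2 35 c0 87 ef c2]
D3: mem[0x12..0x16] <- [99 d7 ef c2 de]
query mem[0x1d]=0xef, mem[0x26]=0x4c, mem[0x00]=0x2d, mem[0x02]=0x4c, mem[0x14]=0xef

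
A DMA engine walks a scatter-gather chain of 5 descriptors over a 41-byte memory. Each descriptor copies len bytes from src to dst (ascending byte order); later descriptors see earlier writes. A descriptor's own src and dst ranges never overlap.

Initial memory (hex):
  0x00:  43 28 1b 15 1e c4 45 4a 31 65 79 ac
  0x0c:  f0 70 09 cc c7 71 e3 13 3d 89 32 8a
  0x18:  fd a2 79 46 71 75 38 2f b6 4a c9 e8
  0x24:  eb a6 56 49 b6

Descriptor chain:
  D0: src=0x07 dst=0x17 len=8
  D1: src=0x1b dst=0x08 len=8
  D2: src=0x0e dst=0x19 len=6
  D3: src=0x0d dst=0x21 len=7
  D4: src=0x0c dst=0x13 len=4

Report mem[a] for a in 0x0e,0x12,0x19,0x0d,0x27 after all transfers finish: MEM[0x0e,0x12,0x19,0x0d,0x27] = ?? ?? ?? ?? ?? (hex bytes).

  after D0: wrote 8B at 0x17 = 4a316579acf07009
  after D1: wrote 8B at 0x08 = acf070092fb64ac9
  after D2: wrote 6B at 0x19 = 4ac9c771e313
  after D3: wrote 7B at 0x21 = b64ac9c771e313
  after D4: wrote 4B at 0x13 = 2fb64ac9
query mem[0x0e]=0x4a, mem[0x12]=0xe3, mem[0x19]=0x4a, mem[0x0d]=0xb6, mem[0x27]=0x13

MEM[0x0e,0x12,0x19,0x0d,0x27] = 4a e3 4a b6 13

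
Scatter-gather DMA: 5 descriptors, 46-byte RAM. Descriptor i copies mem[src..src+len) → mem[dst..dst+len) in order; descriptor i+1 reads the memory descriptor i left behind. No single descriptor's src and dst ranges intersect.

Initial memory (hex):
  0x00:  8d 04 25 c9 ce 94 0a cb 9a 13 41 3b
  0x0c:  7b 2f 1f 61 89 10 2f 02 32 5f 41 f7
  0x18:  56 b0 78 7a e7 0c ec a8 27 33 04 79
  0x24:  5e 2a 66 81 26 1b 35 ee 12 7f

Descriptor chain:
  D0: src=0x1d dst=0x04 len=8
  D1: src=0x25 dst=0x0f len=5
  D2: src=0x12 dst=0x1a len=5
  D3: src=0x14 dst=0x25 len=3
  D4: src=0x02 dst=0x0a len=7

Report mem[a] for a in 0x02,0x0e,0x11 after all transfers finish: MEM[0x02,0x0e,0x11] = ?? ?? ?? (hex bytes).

#0 dst[0x04+8] := {0x0c,0xec,0xa8,0x27,0x33,0x04,0x79,0x5e}
#1 dst[0x0f+5] := {0x2a,0x66,0x81,0x26,0x1b}
#2 dst[0x1a+5] := {0x26,0x1b,0x32,0x5f,0x41}
#3 dst[0x25+3] := {0x32,0x5f,0x41}
#4 dst[0x0a+7] := {0x25,0xc9,0x0c,0xec,0xa8,0x27,0x33}
query mem[0x02]=0x25, mem[0x0e]=0xa8, mem[0x11]=0x81

MEM[0x02,0x0e,0x11] = 25 a8 81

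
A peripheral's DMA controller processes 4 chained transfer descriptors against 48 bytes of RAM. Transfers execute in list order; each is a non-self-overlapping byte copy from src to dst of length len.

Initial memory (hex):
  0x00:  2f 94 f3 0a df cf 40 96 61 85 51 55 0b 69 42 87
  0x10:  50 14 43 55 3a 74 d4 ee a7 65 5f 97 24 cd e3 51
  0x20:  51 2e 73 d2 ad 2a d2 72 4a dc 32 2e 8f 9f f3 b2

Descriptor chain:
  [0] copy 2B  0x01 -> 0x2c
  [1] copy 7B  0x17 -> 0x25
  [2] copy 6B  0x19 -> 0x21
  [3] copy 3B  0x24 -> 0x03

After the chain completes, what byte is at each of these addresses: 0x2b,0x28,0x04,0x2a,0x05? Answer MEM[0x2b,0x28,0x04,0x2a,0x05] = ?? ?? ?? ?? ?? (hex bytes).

[0] 0x01->0x2c len=2 : 94 f3
[1] 0x17->0x25 len=7 : ee a7 65 5f 97 24 cd
[2] 0x19->0x21 len=6 : 65 5f 97 24 cd e3
[3] 0x24->0x03 len=3 : 24 cd e3
query mem[0x2b]=0xcd, mem[0x28]=0x5f, mem[0x04]=0xcd, mem[0x2a]=0x24, mem[0x05]=0xe3

MEM[0x2b,0x28,0x04,0x2a,0x05] = cd 5f cd 24 e3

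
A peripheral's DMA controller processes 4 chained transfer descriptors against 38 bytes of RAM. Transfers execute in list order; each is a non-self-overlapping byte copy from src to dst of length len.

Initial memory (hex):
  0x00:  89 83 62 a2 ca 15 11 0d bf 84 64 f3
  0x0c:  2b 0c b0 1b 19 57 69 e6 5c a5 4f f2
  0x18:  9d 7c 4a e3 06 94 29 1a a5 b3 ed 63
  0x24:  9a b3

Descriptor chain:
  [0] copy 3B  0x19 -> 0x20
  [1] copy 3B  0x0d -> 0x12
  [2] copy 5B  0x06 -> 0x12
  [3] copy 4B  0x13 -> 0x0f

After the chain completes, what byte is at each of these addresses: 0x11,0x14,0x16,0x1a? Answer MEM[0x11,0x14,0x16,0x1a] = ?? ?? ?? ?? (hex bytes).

[0] 0x19->0x20 len=3 : 7c 4a e3
[1] 0x0d->0x12 len=3 : 0c b0 1b
[2] 0x06->0x12 len=5 : 11 0d bf 84 64
[3] 0x13->0x0f len=4 : 0d bf 84 64
query mem[0x11]=0x84, mem[0x14]=0xbf, mem[0x16]=0x64, mem[0x1a]=0x4a

MEM[0x11,0x14,0x16,0x1a] = 84 bf 64 4a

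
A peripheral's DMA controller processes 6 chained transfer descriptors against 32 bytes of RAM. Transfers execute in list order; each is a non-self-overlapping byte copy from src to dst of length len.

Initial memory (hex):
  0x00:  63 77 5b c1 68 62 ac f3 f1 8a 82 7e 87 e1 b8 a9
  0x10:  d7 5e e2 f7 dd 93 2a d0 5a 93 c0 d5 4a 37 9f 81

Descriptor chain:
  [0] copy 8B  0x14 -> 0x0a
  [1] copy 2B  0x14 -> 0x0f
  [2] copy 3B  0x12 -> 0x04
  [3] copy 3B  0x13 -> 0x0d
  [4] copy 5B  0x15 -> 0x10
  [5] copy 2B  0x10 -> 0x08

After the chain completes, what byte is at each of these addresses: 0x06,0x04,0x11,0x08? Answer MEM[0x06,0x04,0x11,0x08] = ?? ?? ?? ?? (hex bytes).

MEM[0x06,0x04,0x11,0x08] = dd e2 2a 93

D0: mem[0x0a..0x11] <- [dd 93 2a d0 5a 93 c0 d5]
D1: mem[0x0f..0x10] <- [dd 93]
D2: mem[0x04..0x06] <- [e2 f7 dd]
D3: mem[0x0d..0x0f] <- [f7 dd 93]
D4: mem[0x10..0x14] <- [93 2a d0 5a 93]
D5: mem[0x08..0x09] <- [93 2a]
query mem[0x06]=0xdd, mem[0x04]=0xe2, mem[0x11]=0x2a, mem[0x08]=0x93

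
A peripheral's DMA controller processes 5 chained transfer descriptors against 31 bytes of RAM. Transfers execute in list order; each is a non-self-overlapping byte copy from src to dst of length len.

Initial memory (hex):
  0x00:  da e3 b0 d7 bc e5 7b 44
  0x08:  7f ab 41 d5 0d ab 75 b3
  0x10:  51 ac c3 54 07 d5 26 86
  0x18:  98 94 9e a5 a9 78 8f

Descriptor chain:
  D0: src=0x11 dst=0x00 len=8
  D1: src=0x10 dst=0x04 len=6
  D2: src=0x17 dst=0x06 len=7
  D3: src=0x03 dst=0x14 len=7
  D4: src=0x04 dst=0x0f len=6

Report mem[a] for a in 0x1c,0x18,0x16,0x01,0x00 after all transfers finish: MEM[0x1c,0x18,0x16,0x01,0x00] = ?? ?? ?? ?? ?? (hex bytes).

[0] 0x11->0x00 len=8 : ac c3 54 07 d5 26 86 98
[1] 0x10->0x04 len=6 : 51 ac c3 54 07 d5
[2] 0x17->0x06 len=7 : 86 98 94 9e a5 a9 78
[3] 0x03->0x14 len=7 : 07 51 ac 86 98 94 9e
[4] 0x04->0x0f len=6 : 51 ac 86 98 94 9e
query mem[0x1c]=0xa9, mem[0x18]=0x98, mem[0x16]=0xac, mem[0x01]=0xc3, mem[0x00]=0xac

MEM[0x1c,0x18,0x16,0x01,0x00] = a9 98 ac c3 ac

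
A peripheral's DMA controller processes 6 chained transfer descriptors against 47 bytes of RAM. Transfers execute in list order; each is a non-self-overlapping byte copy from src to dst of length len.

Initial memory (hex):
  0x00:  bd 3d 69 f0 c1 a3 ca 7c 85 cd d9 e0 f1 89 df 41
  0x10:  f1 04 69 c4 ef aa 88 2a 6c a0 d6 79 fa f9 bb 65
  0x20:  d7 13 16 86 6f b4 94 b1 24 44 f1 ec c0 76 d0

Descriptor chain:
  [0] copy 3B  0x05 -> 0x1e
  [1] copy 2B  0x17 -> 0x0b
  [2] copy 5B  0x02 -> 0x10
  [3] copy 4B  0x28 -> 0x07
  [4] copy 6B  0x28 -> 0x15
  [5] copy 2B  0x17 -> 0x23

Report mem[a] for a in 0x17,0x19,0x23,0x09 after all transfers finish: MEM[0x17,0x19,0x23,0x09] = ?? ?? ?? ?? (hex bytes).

MEM[0x17,0x19,0x23,0x09] = f1 c0 f1 f1

[0] 0x05->0x1e len=3 : a3 ca 7c
[1] 0x17->0x0b len=2 : 2a 6c
[2] 0x02->0x10 len=5 : 69 f0 c1 a3 ca
[3] 0x28->0x07 len=4 : 24 44 f1 ec
[4] 0x28->0x15 len=6 : 24 44 f1 ec c0 76
[5] 0x17->0x23 len=2 : f1 ec
query mem[0x17]=0xf1, mem[0x19]=0xc0, mem[0x23]=0xf1, mem[0x09]=0xf1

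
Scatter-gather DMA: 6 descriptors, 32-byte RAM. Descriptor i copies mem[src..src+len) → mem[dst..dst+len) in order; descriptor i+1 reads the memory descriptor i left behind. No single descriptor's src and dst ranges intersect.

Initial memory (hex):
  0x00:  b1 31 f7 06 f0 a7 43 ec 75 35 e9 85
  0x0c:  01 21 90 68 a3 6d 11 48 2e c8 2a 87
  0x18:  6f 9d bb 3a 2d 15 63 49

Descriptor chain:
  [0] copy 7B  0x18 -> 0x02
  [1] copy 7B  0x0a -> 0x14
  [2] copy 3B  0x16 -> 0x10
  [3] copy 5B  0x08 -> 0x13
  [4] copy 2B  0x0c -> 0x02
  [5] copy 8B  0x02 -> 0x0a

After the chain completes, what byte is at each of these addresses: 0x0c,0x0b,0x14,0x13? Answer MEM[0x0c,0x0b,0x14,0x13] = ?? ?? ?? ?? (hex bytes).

D0: mem[0x02..0x08] <- [6f 9d bb 3a 2d 15 63]
D1: mem[0x14..0x1a] <- [e9 85 01 21 90 68 a3]
D2: mem[0x10..0x12] <- [01 21 90]
D3: mem[0x13..0x17] <- [63 35 e9 85 01]
D4: mem[0x02..0x03] <- [01 21]
D5: mem[0x0a..0x11] <- [01 21 bb 3a 2d 15 63 35]
query mem[0x0c]=0xbb, mem[0x0b]=0x21, mem[0x14]=0x35, mem[0x13]=0x63

MEM[0x0c,0x0b,0x14,0x13] = bb 21 35 63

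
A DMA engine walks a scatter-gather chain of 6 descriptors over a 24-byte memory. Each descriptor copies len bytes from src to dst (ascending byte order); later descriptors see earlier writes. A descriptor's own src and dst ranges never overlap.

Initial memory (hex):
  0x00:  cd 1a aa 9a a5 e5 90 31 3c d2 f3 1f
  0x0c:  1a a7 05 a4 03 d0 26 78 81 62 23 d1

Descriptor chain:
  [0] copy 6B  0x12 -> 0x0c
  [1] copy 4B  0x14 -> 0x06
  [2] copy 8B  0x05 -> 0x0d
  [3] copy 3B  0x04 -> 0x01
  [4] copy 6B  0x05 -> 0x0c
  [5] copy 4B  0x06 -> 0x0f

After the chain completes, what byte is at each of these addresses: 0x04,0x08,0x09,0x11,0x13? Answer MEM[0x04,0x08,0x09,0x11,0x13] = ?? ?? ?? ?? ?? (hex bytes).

MEM[0x04,0x08,0x09,0x11,0x13] = a5 23 d1 23 1f

#0 dst[0x0c+6] := {0x26,0x78,0x81,0x62,0x23,0xd1}
#1 dst[0x06+4] := {0x81,0x62,0x23,0xd1}
#2 dst[0x0d+8] := {0xe5,0x81,0x62,0x23,0xd1,0xf3,0x1f,0x26}
#3 dst[0x01+3] := {0xa5,0xe5,0x81}
#4 dst[0x0c+6] := {0xe5,0x81,0x62,0x23,0xd1,0xf3}
#5 dst[0x0f+4] := {0x81,0x62,0x23,0xd1}
query mem[0x04]=0xa5, mem[0x08]=0x23, mem[0x09]=0xd1, mem[0x11]=0x23, mem[0x13]=0x1f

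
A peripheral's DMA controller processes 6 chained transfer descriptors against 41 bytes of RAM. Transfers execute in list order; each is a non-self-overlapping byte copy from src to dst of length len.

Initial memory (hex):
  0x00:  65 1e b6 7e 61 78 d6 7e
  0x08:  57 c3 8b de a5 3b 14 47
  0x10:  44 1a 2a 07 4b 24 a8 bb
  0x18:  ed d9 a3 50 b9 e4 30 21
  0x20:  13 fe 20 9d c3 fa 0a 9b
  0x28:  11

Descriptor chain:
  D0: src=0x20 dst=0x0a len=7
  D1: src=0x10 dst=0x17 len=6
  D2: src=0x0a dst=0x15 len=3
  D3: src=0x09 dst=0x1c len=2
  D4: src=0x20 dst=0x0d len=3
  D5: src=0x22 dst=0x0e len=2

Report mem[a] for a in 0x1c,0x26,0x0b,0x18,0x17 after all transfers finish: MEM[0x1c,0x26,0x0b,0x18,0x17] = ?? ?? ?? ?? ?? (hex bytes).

MEM[0x1c,0x26,0x0b,0x18,0x17] = c3 0a fe 1a 20

[0] 0x20->0x0a len=7 : 13 fe 20 9d c3 fa 0a
[1] 0x10->0x17 len=6 : 0a 1a 2a 07 4b 24
[2] 0x0a->0x15 len=3 : 13 fe 20
[3] 0x09->0x1c len=2 : c3 13
[4] 0x20->0x0d len=3 : 13 fe 20
[5] 0x22->0x0e len=2 : 20 9d
query mem[0x1c]=0xc3, mem[0x26]=0x0a, mem[0x0b]=0xfe, mem[0x18]=0x1a, mem[0x17]=0x20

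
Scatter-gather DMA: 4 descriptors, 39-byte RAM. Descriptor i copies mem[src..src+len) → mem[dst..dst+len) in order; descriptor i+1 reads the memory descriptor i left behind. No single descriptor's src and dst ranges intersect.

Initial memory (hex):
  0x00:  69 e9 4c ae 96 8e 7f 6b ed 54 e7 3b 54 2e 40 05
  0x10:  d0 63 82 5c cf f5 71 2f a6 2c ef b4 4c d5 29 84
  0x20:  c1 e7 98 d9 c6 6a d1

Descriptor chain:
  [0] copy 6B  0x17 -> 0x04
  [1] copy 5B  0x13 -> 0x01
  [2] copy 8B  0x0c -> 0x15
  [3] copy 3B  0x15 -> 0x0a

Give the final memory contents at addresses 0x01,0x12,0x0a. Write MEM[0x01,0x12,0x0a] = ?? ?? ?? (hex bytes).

MEM[0x01,0x12,0x0a] = 5c 82 54

#0 dst[0x04+6] := {0x2f,0xa6,0x2c,0xef,0xb4,0x4c}
#1 dst[0x01+5] := {0x5c,0xcf,0xf5,0x71,0x2f}
#2 dst[0x15+8] := {0x54,0x2e,0x40,0x05,0xd0,0x63,0x82,0x5c}
#3 dst[0x0a+3] := {0x54,0x2e,0x40}
query mem[0x01]=0x5c, mem[0x12]=0x82, mem[0x0a]=0x54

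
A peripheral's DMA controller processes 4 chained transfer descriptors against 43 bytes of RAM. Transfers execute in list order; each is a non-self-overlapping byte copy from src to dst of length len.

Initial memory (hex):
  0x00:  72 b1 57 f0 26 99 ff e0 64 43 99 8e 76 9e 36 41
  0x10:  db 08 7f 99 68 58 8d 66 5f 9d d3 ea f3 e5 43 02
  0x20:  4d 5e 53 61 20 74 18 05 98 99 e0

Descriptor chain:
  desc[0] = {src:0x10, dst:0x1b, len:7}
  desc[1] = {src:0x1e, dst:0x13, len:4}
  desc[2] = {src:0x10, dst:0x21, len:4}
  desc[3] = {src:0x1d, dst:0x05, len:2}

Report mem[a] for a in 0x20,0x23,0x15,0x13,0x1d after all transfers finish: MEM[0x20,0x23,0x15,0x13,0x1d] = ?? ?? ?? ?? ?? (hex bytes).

MEM[0x20,0x23,0x15,0x13,0x1d] = 58 7f 58 99 7f

  after D0: wrote 7B at 0x1b = db087f9968588d
  after D1: wrote 4B at 0x13 = 9968588d
  after D2: wrote 4B at 0x21 = db087f99
  after D3: wrote 2B at 0x05 = 7f99
query mem[0x20]=0x58, mem[0x23]=0x7f, mem[0x15]=0x58, mem[0x13]=0x99, mem[0x1d]=0x7f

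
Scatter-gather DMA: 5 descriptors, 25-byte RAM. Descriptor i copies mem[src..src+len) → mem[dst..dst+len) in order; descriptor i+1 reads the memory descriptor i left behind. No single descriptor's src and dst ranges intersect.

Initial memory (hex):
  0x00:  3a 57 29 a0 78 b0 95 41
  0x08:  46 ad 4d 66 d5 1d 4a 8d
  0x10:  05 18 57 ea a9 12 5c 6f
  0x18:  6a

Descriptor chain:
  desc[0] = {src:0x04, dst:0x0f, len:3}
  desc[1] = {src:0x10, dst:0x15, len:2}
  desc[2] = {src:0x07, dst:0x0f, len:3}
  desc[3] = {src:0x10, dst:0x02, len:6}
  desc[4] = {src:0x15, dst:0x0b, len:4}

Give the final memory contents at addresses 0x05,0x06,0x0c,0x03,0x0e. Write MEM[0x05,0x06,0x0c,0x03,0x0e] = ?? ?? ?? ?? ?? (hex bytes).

#0 dst[0x0f+3] := {0x78,0xb0,0x95}
#1 dst[0x15+2] := {0xb0,0x95}
#2 dst[0x0f+3] := {0x41,0x46,0xad}
#3 dst[0x02+6] := {0x46,0xad,0x57,0xea,0xa9,0xb0}
#4 dst[0x0b+4] := {0xb0,0x95,0x6f,0x6a}
query mem[0x05]=0xea, mem[0x06]=0xa9, mem[0x0c]=0x95, mem[0x03]=0xad, mem[0x0e]=0x6a

MEM[0x05,0x06,0x0c,0x03,0x0e] = ea a9 95 ad 6a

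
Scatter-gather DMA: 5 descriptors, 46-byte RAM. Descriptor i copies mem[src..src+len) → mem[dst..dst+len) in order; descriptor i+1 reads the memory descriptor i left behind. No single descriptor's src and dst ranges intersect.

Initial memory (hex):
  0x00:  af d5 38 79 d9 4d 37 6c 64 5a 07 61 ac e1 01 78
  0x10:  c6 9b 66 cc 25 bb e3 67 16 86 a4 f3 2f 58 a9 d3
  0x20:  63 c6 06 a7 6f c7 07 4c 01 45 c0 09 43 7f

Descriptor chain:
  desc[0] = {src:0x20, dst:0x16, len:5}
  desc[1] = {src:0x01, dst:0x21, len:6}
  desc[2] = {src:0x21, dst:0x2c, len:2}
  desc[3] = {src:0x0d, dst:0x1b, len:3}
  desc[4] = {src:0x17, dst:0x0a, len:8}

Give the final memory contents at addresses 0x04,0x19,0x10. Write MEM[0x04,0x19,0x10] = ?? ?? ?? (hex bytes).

#0 dst[0x16+5] := {0x63,0xc6,0x06,0xa7,0x6f}
#1 dst[0x21+6] := {0xd5,0x38,0x79,0xd9,0x4d,0x37}
#2 dst[0x2c+2] := {0xd5,0x38}
#3 dst[0x1b+3] := {0xe1,0x01,0x78}
#4 dst[0x0a+8] := {0xc6,0x06,0xa7,0x6f,0xe1,0x01,0x78,0xa9}
query mem[0x04]=0xd9, mem[0x19]=0xa7, mem[0x10]=0x78

MEM[0x04,0x19,0x10] = d9 a7 78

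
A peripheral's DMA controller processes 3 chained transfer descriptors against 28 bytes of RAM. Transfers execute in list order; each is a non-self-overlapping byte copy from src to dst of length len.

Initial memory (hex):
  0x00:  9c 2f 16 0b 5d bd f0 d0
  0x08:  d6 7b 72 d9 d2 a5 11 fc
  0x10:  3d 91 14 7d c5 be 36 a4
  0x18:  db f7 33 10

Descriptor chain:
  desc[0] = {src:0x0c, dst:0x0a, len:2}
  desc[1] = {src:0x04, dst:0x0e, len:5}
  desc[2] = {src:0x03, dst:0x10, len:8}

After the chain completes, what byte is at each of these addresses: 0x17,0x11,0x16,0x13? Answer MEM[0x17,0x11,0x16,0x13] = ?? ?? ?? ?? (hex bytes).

D0: mem[0x0a..0x0b] <- [d2 a5]
D1: mem[0x0e..0x12] <- [5d bd f0 d0 d6]
D2: mem[0x10..0x17] <- [0b 5d bd f0 d0 d6 7b d2]
query mem[0x17]=0xd2, mem[0x11]=0x5d, mem[0x16]=0x7b, mem[0x13]=0xf0

MEM[0x17,0x11,0x16,0x13] = d2 5d 7b f0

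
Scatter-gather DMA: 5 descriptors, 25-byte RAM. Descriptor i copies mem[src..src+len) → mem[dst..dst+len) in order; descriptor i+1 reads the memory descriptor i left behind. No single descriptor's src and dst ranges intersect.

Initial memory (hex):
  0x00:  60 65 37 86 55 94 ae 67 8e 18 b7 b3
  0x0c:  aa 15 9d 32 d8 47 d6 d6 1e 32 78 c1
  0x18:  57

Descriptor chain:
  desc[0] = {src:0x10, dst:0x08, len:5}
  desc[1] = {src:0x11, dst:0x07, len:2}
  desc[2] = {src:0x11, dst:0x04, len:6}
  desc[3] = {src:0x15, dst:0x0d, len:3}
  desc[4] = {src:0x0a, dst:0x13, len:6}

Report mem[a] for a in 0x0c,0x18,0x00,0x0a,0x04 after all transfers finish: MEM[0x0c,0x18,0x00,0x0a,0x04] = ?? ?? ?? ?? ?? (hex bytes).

[0] 0x10->0x08 len=5 : d8 47 d6 d6 1e
[1] 0x11->0x07 len=2 : 47 d6
[2] 0x11->0x04 len=6 : 47 d6 d6 1e 32 78
[3] 0x15->0x0d len=3 : 32 78 c1
[4] 0x0a->0x13 len=6 : d6 d6 1e 32 78 c1
query mem[0x0c]=0x1e, mem[0x18]=0xc1, mem[0x00]=0x60, mem[0x0a]=0xd6, mem[0x04]=0x47

MEM[0x0c,0x18,0x00,0x0a,0x04] = 1e c1 60 d6 47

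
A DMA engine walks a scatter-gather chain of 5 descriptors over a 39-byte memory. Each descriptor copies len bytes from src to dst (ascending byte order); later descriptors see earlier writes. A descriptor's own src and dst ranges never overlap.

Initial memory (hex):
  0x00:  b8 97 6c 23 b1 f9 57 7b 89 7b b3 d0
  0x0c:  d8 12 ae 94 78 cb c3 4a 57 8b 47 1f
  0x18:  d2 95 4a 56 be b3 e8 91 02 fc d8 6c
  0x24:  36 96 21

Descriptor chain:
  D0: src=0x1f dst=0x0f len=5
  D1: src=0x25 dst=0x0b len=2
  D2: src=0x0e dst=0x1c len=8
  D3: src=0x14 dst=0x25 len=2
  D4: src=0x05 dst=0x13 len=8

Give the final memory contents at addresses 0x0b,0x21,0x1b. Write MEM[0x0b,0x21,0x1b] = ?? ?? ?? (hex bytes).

  after D0: wrote 5B at 0x0f = 9102fcd86c
  after D1: wrote 2B at 0x0b = 9621
  after D2: wrote 8B at 0x1c = ae9102fcd86c578b
  after D3: wrote 2B at 0x25 = 578b
  after D4: wrote 8B at 0x13 = f9577b897bb39621
query mem[0x0b]=0x96, mem[0x21]=0x6c, mem[0x1b]=0x56

MEM[0x0b,0x21,0x1b] = 96 6c 56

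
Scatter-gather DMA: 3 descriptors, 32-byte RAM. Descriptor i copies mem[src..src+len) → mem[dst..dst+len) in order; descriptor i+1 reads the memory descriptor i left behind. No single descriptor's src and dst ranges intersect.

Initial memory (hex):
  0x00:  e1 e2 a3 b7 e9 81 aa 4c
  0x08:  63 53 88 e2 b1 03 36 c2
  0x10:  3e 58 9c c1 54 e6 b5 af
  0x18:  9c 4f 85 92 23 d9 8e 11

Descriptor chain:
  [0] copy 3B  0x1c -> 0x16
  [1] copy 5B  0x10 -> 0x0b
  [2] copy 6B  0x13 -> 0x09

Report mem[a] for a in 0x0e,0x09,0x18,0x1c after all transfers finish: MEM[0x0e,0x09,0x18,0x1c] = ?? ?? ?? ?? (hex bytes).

  after D0: wrote 3B at 0x16 = 23d98e
  after D1: wrote 5B at 0x0b = 3e589cc154
  after D2: wrote 6B at 0x09 = c154e623d98e
query mem[0x0e]=0x8e, mem[0x09]=0xc1, mem[0x18]=0x8e, mem[0x1c]=0x23

MEM[0x0e,0x09,0x18,0x1c] = 8e c1 8e 23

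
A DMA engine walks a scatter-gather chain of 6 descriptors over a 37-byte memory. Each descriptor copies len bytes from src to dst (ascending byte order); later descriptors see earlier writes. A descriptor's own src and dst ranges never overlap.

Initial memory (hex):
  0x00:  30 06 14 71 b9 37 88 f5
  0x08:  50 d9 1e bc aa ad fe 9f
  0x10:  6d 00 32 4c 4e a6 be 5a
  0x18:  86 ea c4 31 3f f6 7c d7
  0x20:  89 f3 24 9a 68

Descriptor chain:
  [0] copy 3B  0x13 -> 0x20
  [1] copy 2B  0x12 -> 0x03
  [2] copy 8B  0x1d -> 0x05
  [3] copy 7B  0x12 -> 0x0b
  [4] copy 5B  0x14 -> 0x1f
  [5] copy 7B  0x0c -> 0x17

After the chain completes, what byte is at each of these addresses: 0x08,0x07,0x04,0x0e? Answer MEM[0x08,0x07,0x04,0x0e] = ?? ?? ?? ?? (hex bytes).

[0] 0x13->0x20 len=3 : 4c 4e a6
[1] 0x12->0x03 len=2 : 32 4c
[2] 0x1d->0x05 len=8 : f6 7c d7 4c 4e a6 9a 68
[3] 0x12->0x0b len=7 : 32 4c 4e a6 be 5a 86
[4] 0x14->0x1f len=5 : 4e a6 be 5a 86
[5] 0x0c->0x17 len=7 : 4c 4e a6 be 5a 86 32
query mem[0x08]=0x4c, mem[0x07]=0xd7, mem[0x04]=0x4c, mem[0x0e]=0xa6

MEM[0x08,0x07,0x04,0x0e] = 4c d7 4c a6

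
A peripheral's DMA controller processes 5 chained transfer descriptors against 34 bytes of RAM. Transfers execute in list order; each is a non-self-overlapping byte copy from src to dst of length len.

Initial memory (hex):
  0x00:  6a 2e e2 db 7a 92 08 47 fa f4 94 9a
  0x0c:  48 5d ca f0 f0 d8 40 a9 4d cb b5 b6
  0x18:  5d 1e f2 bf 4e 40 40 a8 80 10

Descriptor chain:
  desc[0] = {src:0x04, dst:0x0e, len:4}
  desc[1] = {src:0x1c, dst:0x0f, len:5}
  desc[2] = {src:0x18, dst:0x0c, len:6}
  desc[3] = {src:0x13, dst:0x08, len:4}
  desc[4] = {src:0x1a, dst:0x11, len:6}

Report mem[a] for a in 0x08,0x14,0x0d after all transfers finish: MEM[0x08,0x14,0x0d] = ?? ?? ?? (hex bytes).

#0 dst[0x0e+4] := {0x7a,0x92,0x08,0x47}
#1 dst[0x0f+5] := {0x4e,0x40,0x40,0xa8,0x80}
#2 dst[0x0c+6] := {0x5d,0x1e,0xf2,0xbf,0x4e,0x40}
#3 dst[0x08+4] := {0x80,0x4d,0xcb,0xb5}
#4 dst[0x11+6] := {0xf2,0xbf,0x4e,0x40,0x40,0xa8}
query mem[0x08]=0x80, mem[0x14]=0x40, mem[0x0d]=0x1e

MEM[0x08,0x14,0x0d] = 80 40 1e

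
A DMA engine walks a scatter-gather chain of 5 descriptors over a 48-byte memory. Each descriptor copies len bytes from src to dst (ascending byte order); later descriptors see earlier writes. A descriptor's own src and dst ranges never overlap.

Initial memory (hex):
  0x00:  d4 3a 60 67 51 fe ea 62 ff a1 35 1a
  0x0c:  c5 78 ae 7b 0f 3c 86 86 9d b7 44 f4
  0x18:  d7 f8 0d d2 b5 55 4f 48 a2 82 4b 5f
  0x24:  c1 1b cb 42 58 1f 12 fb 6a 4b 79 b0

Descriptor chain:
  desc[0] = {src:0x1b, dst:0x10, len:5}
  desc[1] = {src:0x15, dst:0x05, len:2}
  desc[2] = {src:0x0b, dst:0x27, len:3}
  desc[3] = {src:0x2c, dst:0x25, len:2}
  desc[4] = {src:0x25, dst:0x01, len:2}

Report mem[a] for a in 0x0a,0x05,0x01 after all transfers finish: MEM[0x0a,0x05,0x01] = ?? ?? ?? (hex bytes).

MEM[0x0a,0x05,0x01] = 35 b7 6a

D0: mem[0x10..0x14] <- [d2 b5 55 4f 48]
D1: mem[0x05..0x06] <- [b7 44]
D2: mem[0x27..0x29] <- [1a c5 78]
D3: mem[0x25..0x26] <- [6a 4b]
D4: mem[0x01..0x02] <- [6a 4b]
query mem[0x0a]=0x35, mem[0x05]=0xb7, mem[0x01]=0x6a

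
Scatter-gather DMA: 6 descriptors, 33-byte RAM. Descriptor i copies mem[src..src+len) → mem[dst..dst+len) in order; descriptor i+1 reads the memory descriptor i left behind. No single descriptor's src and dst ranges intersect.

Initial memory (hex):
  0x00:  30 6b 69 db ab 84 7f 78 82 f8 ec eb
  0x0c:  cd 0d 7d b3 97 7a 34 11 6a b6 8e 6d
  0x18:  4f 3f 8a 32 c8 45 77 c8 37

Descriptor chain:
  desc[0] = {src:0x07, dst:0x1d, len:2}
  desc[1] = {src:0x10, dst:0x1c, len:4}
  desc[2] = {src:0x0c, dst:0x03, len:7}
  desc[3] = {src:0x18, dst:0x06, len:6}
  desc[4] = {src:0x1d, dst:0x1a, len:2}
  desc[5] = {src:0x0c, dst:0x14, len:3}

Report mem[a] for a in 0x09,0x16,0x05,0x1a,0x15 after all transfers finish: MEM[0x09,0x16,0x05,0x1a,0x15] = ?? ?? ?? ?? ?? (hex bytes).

D0: mem[0x1d..0x1e] <- [78 82]
D1: mem[0x1c..0x1f] <- [97 7a 34 11]
D2: mem[0x03..0x09] <- [cd 0d 7d b3 97 7a 34]
D3: mem[0x06..0x0b] <- [4f 3f 8a 32 97 7a]
D4: mem[0x1a..0x1b] <- [7a 34]
D5: mem[0x14..0x16] <- [cd 0d 7d]
query mem[0x09]=0x32, mem[0x16]=0x7d, mem[0x05]=0x7d, mem[0x1a]=0x7a, mem[0x15]=0x0d

MEM[0x09,0x16,0x05,0x1a,0x15] = 32 7d 7d 7a 0d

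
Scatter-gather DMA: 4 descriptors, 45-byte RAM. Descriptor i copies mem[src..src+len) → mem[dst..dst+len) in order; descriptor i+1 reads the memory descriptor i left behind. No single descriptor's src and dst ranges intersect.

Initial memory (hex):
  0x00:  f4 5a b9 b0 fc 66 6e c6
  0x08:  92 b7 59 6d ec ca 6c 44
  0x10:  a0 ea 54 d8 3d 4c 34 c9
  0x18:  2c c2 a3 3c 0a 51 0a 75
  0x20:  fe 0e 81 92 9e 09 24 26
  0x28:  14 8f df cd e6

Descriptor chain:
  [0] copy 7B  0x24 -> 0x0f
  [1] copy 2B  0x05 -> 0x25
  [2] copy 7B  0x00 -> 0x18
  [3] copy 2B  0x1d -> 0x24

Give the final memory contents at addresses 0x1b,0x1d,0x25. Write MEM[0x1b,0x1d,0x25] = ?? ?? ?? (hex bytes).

MEM[0x1b,0x1d,0x25] = b0 66 6e

[0] 0x24->0x0f len=7 : 9e 09 24 26 14 8f df
[1] 0x05->0x25 len=2 : 66 6e
[2] 0x00->0x18 len=7 : f4 5a b9 b0 fc 66 6e
[3] 0x1d->0x24 len=2 : 66 6e
query mem[0x1b]=0xb0, mem[0x1d]=0x66, mem[0x25]=0x6e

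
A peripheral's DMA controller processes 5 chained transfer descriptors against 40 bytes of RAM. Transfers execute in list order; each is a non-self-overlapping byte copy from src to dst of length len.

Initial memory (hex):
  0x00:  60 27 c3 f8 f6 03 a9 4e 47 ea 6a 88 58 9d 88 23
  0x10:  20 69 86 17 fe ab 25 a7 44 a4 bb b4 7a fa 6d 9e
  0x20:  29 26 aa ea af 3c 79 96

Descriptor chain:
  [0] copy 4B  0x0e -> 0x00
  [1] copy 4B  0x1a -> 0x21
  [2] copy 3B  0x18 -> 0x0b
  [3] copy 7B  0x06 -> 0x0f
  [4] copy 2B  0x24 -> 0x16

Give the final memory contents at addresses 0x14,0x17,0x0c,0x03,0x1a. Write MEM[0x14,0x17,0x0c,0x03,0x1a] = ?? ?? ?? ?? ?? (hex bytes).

MEM[0x14,0x17,0x0c,0x03,0x1a] = 44 3c a4 69 bb

#0 dst[0x00+4] := {0x88,0x23,0x20,0x69}
#1 dst[0x21+4] := {0xbb,0xb4,0x7a,0xfa}
#2 dst[0x0b+3] := {0x44,0xa4,0xbb}
#3 dst[0x0f+7] := {0xa9,0x4e,0x47,0xea,0x6a,0x44,0xa4}
#4 dst[0x16+2] := {0xfa,0x3c}
query mem[0x14]=0x44, mem[0x17]=0x3c, mem[0x0c]=0xa4, mem[0x03]=0x69, mem[0x1a]=0xbb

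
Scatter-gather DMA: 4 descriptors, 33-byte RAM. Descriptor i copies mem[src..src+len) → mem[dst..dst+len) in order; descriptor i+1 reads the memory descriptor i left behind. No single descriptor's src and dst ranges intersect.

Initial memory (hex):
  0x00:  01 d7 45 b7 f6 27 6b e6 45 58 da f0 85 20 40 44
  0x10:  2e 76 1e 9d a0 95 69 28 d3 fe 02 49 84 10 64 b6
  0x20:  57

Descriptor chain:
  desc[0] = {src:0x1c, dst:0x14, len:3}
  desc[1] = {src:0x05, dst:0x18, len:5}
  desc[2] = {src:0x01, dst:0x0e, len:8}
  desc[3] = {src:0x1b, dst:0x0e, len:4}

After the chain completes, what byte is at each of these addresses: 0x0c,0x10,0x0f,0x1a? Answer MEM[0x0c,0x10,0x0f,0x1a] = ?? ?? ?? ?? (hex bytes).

MEM[0x0c,0x10,0x0f,0x1a] = 85 10 58 e6

#0 dst[0x14+3] := {0x84,0x10,0x64}
#1 dst[0x18+5] := {0x27,0x6b,0xe6,0x45,0x58}
#2 dst[0x0e+8] := {0xd7,0x45,0xb7,0xf6,0x27,0x6b,0xe6,0x45}
#3 dst[0x0e+4] := {0x45,0x58,0x10,0x64}
query mem[0x0c]=0x85, mem[0x10]=0x10, mem[0x0f]=0x58, mem[0x1a]=0xe6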